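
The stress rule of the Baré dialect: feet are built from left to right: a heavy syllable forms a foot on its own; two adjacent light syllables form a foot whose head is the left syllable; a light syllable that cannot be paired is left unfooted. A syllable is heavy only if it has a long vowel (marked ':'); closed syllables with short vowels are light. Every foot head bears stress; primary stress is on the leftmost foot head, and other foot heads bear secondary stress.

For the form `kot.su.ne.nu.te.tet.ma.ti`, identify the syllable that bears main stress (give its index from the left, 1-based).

1

Weights: 1 kot L, 2 su L, 3 ne L, 4 nu L, 5 te L, 6 tet L, 7 ma L, 8 ti L.
Parse left to right (heavy = foot alone; LL = one foot; stranded L unfooted): (ˈkot.su) (ˈne.nu) (ˈte.tet) (ˈma.ti).
Foot heads: 1, 3, 5, 7.
Primary stress on the leftmost head = syllable 1.
Primary stress: syllable 1 → ˈkot.su.ne.nu.te.tet.ma.ti.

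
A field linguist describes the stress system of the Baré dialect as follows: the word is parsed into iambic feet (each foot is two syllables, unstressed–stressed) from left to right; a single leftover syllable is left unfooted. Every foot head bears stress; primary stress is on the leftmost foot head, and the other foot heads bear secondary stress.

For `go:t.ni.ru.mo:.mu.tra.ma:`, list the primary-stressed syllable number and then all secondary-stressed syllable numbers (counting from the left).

Parse left to right into iambic (σˈσ) feet: (go:t.ˈni) (ru.ˈmo:) (mu.ˈtra) ma:. Syllable 7 is left unfooted.
Foot heads (stressed positions): 2, 4, 6.
End Rule Leftmost: primary stress on the leftmost head = syllable 2.
Secondary stress on 4, 6: go:t.ˈni.ru.ˌmo:.mu.ˌtra.ma:.

primary 2, secondary 4, 6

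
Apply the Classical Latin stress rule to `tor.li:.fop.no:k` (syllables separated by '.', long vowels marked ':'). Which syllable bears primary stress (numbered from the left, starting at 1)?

Classical Latin: stress the penult if heavy (long vowel or closed), else the antepenult.
Weights: 2 li: H, 3 fop H, 4 no:k H.
The penult (syllable 3, fop) is heavy, so it takes stress.
Stress on syllable 3: tor.li:.ˈfop.no:k.

3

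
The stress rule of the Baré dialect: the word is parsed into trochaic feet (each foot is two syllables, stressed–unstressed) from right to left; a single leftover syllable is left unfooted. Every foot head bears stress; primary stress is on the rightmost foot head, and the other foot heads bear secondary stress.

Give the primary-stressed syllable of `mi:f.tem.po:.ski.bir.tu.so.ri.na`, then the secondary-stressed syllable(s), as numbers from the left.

primary 8, secondary 2, 4, 6

Parse right to left into trochaic (ˈσσ) feet: mi:f (ˈtem.po:) (ˈski.bir) (ˈtu.so) (ˈri.na). Syllable 1 is left unfooted.
Foot heads (stressed positions): 2, 4, 6, 8.
End Rule Rightmost: primary stress on the rightmost head = syllable 8.
Secondary stress on 2, 4, 6: mi:f.ˌtem.po:.ˌski.bir.ˌtu.so.ˈri.na.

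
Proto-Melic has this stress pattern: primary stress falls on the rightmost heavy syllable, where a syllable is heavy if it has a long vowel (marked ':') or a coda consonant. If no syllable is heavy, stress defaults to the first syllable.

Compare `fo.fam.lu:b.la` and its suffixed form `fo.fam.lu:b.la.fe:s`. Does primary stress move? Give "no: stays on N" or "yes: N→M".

Base `fo.fam.lu:b.la` (4 syllables):
  Weights: 1 fo L, 2 fam H, 3 lu:b H, 4 la L.
  Heavy syllables in the domain: 2, 3. The rightmost is syllable 3 (lu:b).
  → primary stress on syllable 3.
Suffixed `fo.fam.lu:b.la.fe:s` (5 syllables):
  Weights: 1 fo L, 2 fam H, 3 lu:b H, 4 la L, 5 fe:s H.
  Heavy syllables in the domain: 2, 3, 5. The rightmost is syllable 5 (fe:s).
  → primary stress on syllable 5.

yes: 3→5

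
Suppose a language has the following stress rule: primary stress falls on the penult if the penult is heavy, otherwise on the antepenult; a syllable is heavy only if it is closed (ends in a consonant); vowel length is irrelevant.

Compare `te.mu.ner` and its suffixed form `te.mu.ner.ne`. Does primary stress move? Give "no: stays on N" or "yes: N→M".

Base `te.mu.ner` (3 syllables):
  Weights: 1 te L, 2 mu L, 3 ner H.
  The penult (syllable 2, mu) is light, so stress falls on the antepenult (syllable 1, te).
  → primary stress on syllable 1.
Suffixed `te.mu.ner.ne` (4 syllables):
  Weights: 2 mu L, 3 ner H, 4 ne L.
  The penult (syllable 3, ner) is heavy, so it takes stress.
  → primary stress on syllable 3.

yes: 1→3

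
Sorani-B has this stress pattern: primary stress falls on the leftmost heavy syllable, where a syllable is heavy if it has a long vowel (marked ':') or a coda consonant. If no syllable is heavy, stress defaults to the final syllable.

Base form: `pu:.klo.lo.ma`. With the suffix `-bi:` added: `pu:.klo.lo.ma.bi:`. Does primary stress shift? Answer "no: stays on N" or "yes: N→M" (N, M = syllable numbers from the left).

no: stays on 1

Base `pu:.klo.lo.ma` (4 syllables):
  Weights: 1 pu: H, 2 klo L, 3 lo L, 4 ma L.
  Heavy syllables in the domain: 1. The leftmost is syllable 1 (pu:).
  → primary stress on syllable 1.
Suffixed `pu:.klo.lo.ma.bi:` (5 syllables):
  Weights: 1 pu: H, 2 klo L, 3 lo L, 4 ma L, 5 bi: H.
  Heavy syllables in the domain: 1, 5. The leftmost is syllable 1 (pu:).
  → primary stress on syllable 1.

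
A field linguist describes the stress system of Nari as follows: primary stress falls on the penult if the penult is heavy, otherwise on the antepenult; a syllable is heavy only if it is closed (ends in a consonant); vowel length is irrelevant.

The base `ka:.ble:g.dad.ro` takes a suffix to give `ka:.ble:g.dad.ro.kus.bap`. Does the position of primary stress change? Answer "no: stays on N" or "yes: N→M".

yes: 3→5

Base `ka:.ble:g.dad.ro` (4 syllables):
  Weights: 2 ble:g H, 3 dad H, 4 ro L.
  The penult (syllable 3, dad) is heavy, so it takes stress.
  → primary stress on syllable 3.
Suffixed `ka:.ble:g.dad.ro.kus.bap` (6 syllables):
  Weights: 4 ro L, 5 kus H, 6 bap H.
  The penult (syllable 5, kus) is heavy, so it takes stress.
  → primary stress on syllable 5.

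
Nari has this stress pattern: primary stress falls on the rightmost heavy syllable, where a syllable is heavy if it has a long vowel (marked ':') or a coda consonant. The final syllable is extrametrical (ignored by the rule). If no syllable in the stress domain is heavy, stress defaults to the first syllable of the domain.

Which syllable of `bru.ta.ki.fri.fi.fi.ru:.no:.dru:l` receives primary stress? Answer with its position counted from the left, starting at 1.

8

The final syllable (9, dru:l) is extrametrical; the stress domain is syllables 1–8.
Weights: 1 bru L, 2 ta L, 3 ki L, 4 fri L, 5 fi L, 6 fi L, 7 ru: H, 8 no: H.
Heavy syllables in the domain: 7, 8. The rightmost is syllable 8 (no:).
Primary stress: syllable 8 → bru.ta.ki.fri.fi.fi.ru:.ˈno:.dru:l.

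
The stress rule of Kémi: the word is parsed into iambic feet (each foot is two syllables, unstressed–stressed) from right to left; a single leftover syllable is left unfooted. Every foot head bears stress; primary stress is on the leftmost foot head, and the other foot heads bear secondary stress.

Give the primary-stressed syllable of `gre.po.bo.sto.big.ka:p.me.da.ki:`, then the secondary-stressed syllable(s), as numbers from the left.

primary 3, secondary 5, 7, 9

Parse right to left into iambic (σˈσ) feet: gre (po.ˈbo) (sto.ˈbig) (ka:p.ˈme) (da.ˈki:). Syllable 1 is left unfooted.
Foot heads (stressed positions): 3, 5, 7, 9.
End Rule Leftmost: primary stress on the leftmost head = syllable 3.
Secondary stress on 5, 7, 9: gre.po.ˈbo.sto.ˌbig.ka:p.ˌme.da.ˌki:.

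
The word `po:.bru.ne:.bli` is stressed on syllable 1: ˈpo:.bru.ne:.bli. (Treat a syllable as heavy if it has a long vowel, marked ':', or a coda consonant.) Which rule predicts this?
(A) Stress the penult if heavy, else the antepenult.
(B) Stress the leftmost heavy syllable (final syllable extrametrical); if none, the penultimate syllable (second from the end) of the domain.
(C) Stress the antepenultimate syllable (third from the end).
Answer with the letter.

B

Rule A → syllable 3 (observed: 1).
Rule B → syllable 1 ✓.
Rule C → syllable 2 (observed: 1).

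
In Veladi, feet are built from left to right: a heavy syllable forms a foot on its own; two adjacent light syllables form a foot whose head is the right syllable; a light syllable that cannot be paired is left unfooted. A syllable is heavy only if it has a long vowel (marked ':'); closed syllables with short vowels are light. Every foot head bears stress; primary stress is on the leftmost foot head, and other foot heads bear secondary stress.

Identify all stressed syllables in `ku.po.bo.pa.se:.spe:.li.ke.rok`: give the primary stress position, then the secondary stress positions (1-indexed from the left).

Weights: 1 ku L, 2 po L, 3 bo L, 4 pa L, 5 se: H, 6 spe: H, 7 li L, 8 ke L, 9 rok L.
Parse left to right (heavy = foot alone; LL = one foot; stranded L unfooted): (ku.ˈpo) (bo.ˈpa) (ˈse:) (ˈspe:) (li.ˈke) rok.
Foot heads: 2, 4, 5, 6, 8.
Primary stress on the leftmost head = syllable 2.
Secondary stress on 4, 5, 6, 8: ku.ˈpo.bo.ˌpa.ˌse:.ˌspe:.li.ˌke.rok.

primary 2, secondary 4, 5, 6, 8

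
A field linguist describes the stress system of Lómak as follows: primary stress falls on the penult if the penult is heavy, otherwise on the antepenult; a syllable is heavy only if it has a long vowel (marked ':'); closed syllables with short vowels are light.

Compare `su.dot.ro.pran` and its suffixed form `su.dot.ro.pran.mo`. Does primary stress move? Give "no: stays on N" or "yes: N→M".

yes: 2→3

Base `su.dot.ro.pran` (4 syllables):
  Weights: 2 dot L, 3 ro L, 4 pran L.
  The penult (syllable 3, ro) is light, so stress falls on the antepenult (syllable 2, dot).
  → primary stress on syllable 2.
Suffixed `su.dot.ro.pran.mo` (5 syllables):
  Weights: 3 ro L, 4 pran L, 5 mo L.
  The penult (syllable 4, pran) is light, so stress falls on the antepenult (syllable 3, ro).
  → primary stress on syllable 3.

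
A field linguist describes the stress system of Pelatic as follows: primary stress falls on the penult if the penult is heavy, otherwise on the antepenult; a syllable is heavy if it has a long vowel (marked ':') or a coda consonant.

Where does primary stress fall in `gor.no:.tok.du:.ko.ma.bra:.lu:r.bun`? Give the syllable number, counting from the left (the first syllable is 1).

8

Weights: 7 bra: H, 8 lu:r H, 9 bun H.
The penult (syllable 8, lu:r) is heavy, so it takes stress.
Primary stress: syllable 8 → gor.no:.tok.du:.ko.ma.bra:.ˈlu:r.bun.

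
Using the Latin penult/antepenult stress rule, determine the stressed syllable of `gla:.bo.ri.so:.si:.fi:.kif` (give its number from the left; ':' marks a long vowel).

6

Classical Latin: stress the penult if heavy (long vowel or closed), else the antepenult.
Weights: 5 si: H, 6 fi: H, 7 kif H.
The penult (syllable 6, fi:) is heavy, so it takes stress.
Stress on syllable 6: gla:.bo.ri.so:.si:.ˈfi:.kif.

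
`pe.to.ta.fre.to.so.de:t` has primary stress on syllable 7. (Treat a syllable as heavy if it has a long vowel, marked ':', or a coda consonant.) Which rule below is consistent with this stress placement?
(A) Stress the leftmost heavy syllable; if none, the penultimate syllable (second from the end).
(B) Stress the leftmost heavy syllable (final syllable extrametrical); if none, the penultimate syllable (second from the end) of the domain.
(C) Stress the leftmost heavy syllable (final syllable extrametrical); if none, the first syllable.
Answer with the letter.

A

Rule A → syllable 7 ✓.
Rule B → syllable 5 (observed: 7).
Rule C → syllable 1 (observed: 7).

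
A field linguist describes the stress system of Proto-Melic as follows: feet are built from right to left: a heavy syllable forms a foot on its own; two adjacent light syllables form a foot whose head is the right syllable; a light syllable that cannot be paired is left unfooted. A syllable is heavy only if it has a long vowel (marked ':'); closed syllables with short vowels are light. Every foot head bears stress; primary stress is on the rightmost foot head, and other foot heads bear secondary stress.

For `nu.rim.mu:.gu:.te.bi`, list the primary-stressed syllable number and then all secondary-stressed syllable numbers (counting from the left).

Weights: 1 nu L, 2 rim L, 3 mu: H, 4 gu: H, 5 te L, 6 bi L.
Parse right to left (heavy = foot alone; LL = one foot; stranded L unfooted): (nu.ˈrim) (ˈmu:) (ˈgu:) (te.ˈbi).
Foot heads: 2, 3, 4, 6.
Primary stress on the rightmost head = syllable 6.
Secondary stress on 2, 3, 4: nu.ˌrim.ˌmu:.ˌgu:.te.ˈbi.

primary 6, secondary 2, 3, 4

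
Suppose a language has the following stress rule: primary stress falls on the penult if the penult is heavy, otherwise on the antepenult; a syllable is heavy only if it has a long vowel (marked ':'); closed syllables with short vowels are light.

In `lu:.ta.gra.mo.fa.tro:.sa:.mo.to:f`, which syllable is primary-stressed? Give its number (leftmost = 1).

Weights: 7 sa: H, 8 mo L, 9 to:f H.
The penult (syllable 8, mo) is light, so stress falls on the antepenult (syllable 7, sa:).
Primary stress: syllable 7 → lu:.ta.gra.mo.fa.tro:.ˈsa:.mo.to:f.

7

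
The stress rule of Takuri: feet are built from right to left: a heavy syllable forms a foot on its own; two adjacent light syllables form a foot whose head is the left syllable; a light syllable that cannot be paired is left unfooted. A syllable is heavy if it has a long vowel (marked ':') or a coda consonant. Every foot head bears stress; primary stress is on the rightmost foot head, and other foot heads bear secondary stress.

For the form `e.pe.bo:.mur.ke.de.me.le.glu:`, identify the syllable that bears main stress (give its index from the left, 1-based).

Weights: 1 e L, 2 pe L, 3 bo: H, 4 mur H, 5 ke L, 6 de L, 7 me L, 8 le L, 9 glu: H.
Parse right to left (heavy = foot alone; LL = one foot; stranded L unfooted): (ˈe.pe) (ˈbo:) (ˈmur) (ˈke.de) (ˈme.le) (ˈglu:).
Foot heads: 1, 3, 4, 5, 7, 9.
Primary stress on the rightmost head = syllable 9.
Primary stress: syllable 9 → e.pe.bo:.mur.ke.de.me.le.ˈglu:.

9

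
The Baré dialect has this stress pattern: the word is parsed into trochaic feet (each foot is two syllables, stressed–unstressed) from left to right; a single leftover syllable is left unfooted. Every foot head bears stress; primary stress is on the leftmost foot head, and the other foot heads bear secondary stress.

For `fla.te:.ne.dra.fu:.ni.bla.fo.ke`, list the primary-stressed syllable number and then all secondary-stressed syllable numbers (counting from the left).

Parse left to right into trochaic (ˈσσ) feet: (ˈfla.te:) (ˈne.dra) (ˈfu:.ni) (ˈbla.fo) ke. Syllable 9 is left unfooted.
Foot heads (stressed positions): 1, 3, 5, 7.
End Rule Leftmost: primary stress on the leftmost head = syllable 1.
Secondary stress on 3, 5, 7: ˈfla.te:.ˌne.dra.ˌfu:.ni.ˌbla.fo.ke.

primary 1, secondary 3, 5, 7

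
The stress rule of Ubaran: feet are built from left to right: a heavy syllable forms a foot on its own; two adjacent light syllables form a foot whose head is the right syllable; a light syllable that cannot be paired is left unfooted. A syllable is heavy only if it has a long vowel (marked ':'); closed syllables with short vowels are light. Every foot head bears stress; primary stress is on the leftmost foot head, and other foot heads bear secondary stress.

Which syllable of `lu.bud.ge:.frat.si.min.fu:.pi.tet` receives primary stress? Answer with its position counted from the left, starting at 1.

Weights: 1 lu L, 2 bud L, 3 ge: H, 4 frat L, 5 si L, 6 min L, 7 fu: H, 8 pi L, 9 tet L.
Parse left to right (heavy = foot alone; LL = one foot; stranded L unfooted): (lu.ˈbud) (ˈge:) (frat.ˈsi) min (ˈfu:) (pi.ˈtet).
Foot heads: 2, 3, 5, 7, 9.
Primary stress on the leftmost head = syllable 2.
Primary stress: syllable 2 → lu.ˈbud.ge:.frat.si.min.fu:.pi.tet.

2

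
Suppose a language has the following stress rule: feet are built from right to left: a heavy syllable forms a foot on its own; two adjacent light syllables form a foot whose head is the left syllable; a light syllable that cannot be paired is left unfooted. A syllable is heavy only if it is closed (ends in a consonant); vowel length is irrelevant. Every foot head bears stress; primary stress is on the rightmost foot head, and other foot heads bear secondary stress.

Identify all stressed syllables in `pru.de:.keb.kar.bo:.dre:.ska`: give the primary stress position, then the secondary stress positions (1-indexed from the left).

primary 6, secondary 1, 3, 4

Weights: 1 pru L, 2 de: L, 3 keb H, 4 kar H, 5 bo: L, 6 dre: L, 7 ska L.
Parse right to left (heavy = foot alone; LL = one foot; stranded L unfooted): (ˈpru.de:) (ˈkeb) (ˈkar) bo: (ˈdre:.ska).
Foot heads: 1, 3, 4, 6.
Primary stress on the rightmost head = syllable 6.
Secondary stress on 1, 3, 4: ˌpru.de:.ˌkeb.ˌkar.bo:.ˈdre:.ska.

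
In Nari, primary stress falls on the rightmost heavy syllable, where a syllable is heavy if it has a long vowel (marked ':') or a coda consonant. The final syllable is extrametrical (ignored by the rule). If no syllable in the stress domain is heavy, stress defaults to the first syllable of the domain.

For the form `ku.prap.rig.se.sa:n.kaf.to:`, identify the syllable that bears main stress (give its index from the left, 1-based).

6

The final syllable (7, to:) is extrametrical; the stress domain is syllables 1–6.
Weights: 1 ku L, 2 prap H, 3 rig H, 4 se L, 5 sa:n H, 6 kaf H.
Heavy syllables in the domain: 2, 3, 5, 6. The rightmost is syllable 6 (kaf).
Primary stress: syllable 6 → ku.prap.rig.se.sa:n.ˈkaf.to:.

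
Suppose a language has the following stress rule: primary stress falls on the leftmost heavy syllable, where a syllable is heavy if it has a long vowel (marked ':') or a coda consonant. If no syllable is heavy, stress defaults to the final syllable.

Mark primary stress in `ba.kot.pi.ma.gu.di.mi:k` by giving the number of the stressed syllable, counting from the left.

2

Weights: 1 ba L, 2 kot H, 3 pi L, 4 ma L, 5 gu L, 6 di L, 7 mi:k H.
Heavy syllables in the domain: 2, 7. The leftmost is syllable 2 (kot).
Primary stress: syllable 2 → ba.ˈkot.pi.ma.gu.di.mi:k.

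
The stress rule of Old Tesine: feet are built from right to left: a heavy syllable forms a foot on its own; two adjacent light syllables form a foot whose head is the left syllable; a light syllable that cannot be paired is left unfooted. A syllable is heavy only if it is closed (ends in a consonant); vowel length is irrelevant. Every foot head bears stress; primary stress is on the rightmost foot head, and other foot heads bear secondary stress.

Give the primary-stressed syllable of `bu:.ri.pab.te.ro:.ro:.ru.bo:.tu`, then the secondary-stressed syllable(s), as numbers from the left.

Weights: 1 bu: L, 2 ri L, 3 pab H, 4 te L, 5 ro: L, 6 ro: L, 7 ru L, 8 bo: L, 9 tu L.
Parse right to left (heavy = foot alone; LL = one foot; stranded L unfooted): (ˈbu:.ri) (ˈpab) (ˈte.ro:) (ˈro:.ru) (ˈbo:.tu).
Foot heads: 1, 3, 4, 6, 8.
Primary stress on the rightmost head = syllable 8.
Secondary stress on 1, 3, 4, 6: ˌbu:.ri.ˌpab.ˌte.ro:.ˌro:.ru.ˈbo:.tu.

primary 8, secondary 1, 3, 4, 6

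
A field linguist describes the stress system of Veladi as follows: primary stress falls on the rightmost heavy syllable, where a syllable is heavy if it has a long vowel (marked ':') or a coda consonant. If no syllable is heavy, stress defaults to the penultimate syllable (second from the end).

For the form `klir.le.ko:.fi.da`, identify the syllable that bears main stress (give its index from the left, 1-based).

Weights: 1 klir H, 2 le L, 3 ko: H, 4 fi L, 5 da L.
Heavy syllables in the domain: 1, 3. The rightmost is syllable 3 (ko:).
Primary stress: syllable 3 → klir.le.ˈko:.fi.da.

3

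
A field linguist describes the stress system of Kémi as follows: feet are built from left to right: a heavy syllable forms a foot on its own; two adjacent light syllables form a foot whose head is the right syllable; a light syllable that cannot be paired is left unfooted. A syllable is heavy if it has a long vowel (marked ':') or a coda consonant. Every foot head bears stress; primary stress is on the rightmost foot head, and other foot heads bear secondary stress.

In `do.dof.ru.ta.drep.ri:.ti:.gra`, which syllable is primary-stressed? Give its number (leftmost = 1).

7

Weights: 1 do L, 2 dof H, 3 ru L, 4 ta L, 5 drep H, 6 ri: H, 7 ti: H, 8 gra L.
Parse left to right (heavy = foot alone; LL = one foot; stranded L unfooted): do (ˈdof) (ru.ˈta) (ˈdrep) (ˈri:) (ˈti:) gra.
Foot heads: 2, 4, 5, 6, 7.
Primary stress on the rightmost head = syllable 7.
Primary stress: syllable 7 → do.dof.ru.ta.drep.ri:.ˈti:.gra.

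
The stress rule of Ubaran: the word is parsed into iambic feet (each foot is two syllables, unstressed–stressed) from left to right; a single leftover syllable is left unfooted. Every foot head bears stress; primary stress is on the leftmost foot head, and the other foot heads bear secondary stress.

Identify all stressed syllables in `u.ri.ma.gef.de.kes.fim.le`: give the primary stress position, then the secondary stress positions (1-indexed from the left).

Parse left to right into iambic (σˈσ) feet: (u.ˈri) (ma.ˈgef) (de.ˈkes) (fim.ˈle).
Foot heads (stressed positions): 2, 4, 6, 8.
End Rule Leftmost: primary stress on the leftmost head = syllable 2.
Secondary stress on 4, 6, 8: u.ˈri.ma.ˌgef.de.ˌkes.fim.ˌle.

primary 2, secondary 4, 6, 8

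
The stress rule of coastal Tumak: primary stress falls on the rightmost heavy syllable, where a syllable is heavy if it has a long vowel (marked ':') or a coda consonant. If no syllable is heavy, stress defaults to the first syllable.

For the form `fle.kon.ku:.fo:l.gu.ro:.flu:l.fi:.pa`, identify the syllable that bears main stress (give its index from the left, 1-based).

8

Weights: 1 fle L, 2 kon H, 3 ku: H, 4 fo:l H, 5 gu L, 6 ro: H, 7 flu:l H, 8 fi: H, 9 pa L.
Heavy syllables in the domain: 2, 3, 4, 6, 7, 8. The rightmost is syllable 8 (fi:).
Primary stress: syllable 8 → fle.kon.ku:.fo:l.gu.ro:.flu:l.ˈfi:.pa.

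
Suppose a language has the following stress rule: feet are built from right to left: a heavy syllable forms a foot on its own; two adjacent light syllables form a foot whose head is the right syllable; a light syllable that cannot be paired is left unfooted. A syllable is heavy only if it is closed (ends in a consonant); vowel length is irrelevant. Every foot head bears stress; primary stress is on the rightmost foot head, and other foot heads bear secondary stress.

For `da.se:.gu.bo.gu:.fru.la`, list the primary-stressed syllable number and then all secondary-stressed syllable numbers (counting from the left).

primary 7, secondary 3, 5

Weights: 1 da L, 2 se: L, 3 gu L, 4 bo L, 5 gu: L, 6 fru L, 7 la L.
Parse right to left (heavy = foot alone; LL = one foot; stranded L unfooted): da (se:.ˈgu) (bo.ˈgu:) (fru.ˈla).
Foot heads: 3, 5, 7.
Primary stress on the rightmost head = syllable 7.
Secondary stress on 3, 5: da.se:.ˌgu.bo.ˌgu:.fru.ˈla.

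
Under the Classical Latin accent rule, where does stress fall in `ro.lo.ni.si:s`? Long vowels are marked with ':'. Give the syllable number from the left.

Classical Latin: stress the penult if heavy (long vowel or closed), else the antepenult.
Weights: 2 lo L, 3 ni L, 4 si:s H.
The penult (syllable 3, ni) is light, so stress falls on the antepenult (syllable 2, lo).
Stress on syllable 2: ro.ˈlo.ni.si:s.

2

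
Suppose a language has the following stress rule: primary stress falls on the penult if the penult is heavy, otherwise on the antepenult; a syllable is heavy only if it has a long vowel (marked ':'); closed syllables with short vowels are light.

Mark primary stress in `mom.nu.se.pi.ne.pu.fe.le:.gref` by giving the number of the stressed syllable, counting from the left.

Weights: 7 fe L, 8 le: H, 9 gref L.
The penult (syllable 8, le:) is heavy, so it takes stress.
Primary stress: syllable 8 → mom.nu.se.pi.ne.pu.fe.ˈle:.gref.

8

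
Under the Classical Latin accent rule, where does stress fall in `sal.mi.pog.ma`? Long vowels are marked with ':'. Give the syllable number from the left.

3

Classical Latin: stress the penult if heavy (long vowel or closed), else the antepenult.
Weights: 2 mi L, 3 pog H, 4 ma L.
The penult (syllable 3, pog) is heavy, so it takes stress.
Stress on syllable 3: sal.mi.ˈpog.ma.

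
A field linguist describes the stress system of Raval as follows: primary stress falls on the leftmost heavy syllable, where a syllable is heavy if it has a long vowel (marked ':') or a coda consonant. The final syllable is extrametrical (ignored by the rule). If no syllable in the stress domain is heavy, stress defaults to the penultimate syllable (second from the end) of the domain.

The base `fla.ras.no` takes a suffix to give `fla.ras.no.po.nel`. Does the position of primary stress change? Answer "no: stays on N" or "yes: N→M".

Base `fla.ras.no` (3 syllables):
  The final syllable (3, no) is extrametrical; the stress domain is syllables 1–2.
  Weights: 1 fla L, 2 ras H.
  Heavy syllables in the domain: 2. The leftmost is syllable 2 (ras).
  → primary stress on syllable 2.
Suffixed `fla.ras.no.po.nel` (5 syllables):
  The final syllable (5, nel) is extrametrical; the stress domain is syllables 1–4.
  Weights: 1 fla L, 2 ras H, 3 no L, 4 po L.
  Heavy syllables in the domain: 2. The leftmost is syllable 2 (ras).
  → primary stress on syllable 2.

no: stays on 2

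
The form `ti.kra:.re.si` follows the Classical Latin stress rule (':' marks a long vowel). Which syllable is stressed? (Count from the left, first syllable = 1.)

Classical Latin: stress the penult if heavy (long vowel or closed), else the antepenult.
Weights: 2 kra: H, 3 re L, 4 si L.
The penult (syllable 3, re) is light, so stress falls on the antepenult (syllable 2, kra:).
Stress on syllable 2: ti.ˈkra:.re.si.

2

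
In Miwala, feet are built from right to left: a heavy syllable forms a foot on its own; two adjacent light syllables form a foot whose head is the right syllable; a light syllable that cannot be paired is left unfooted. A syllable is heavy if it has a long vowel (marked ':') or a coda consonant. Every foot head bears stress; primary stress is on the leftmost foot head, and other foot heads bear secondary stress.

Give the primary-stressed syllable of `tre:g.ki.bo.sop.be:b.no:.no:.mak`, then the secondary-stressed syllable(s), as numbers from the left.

primary 1, secondary 3, 4, 5, 6, 7, 8

Weights: 1 tre:g H, 2 ki L, 3 bo L, 4 sop H, 5 be:b H, 6 no: H, 7 no: H, 8 mak H.
Parse right to left (heavy = foot alone; LL = one foot; stranded L unfooted): (ˈtre:g) (ki.ˈbo) (ˈsop) (ˈbe:b) (ˈno:) (ˈno:) (ˈmak).
Foot heads: 1, 3, 4, 5, 6, 7, 8.
Primary stress on the leftmost head = syllable 1.
Secondary stress on 3, 4, 5, 6, 7, 8: ˈtre:g.ki.ˌbo.ˌsop.ˌbe:b.ˌno:.ˌno:.ˌmak.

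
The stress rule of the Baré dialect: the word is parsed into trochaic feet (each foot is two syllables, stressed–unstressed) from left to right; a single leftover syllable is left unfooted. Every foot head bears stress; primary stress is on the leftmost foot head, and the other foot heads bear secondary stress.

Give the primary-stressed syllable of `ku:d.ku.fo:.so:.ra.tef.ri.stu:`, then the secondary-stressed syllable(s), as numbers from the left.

Parse left to right into trochaic (ˈσσ) feet: (ˈku:d.ku) (ˈfo:.so:) (ˈra.tef) (ˈri.stu:).
Foot heads (stressed positions): 1, 3, 5, 7.
End Rule Leftmost: primary stress on the leftmost head = syllable 1.
Secondary stress on 3, 5, 7: ˈku:d.ku.ˌfo:.so:.ˌra.tef.ˌri.stu:.

primary 1, secondary 3, 5, 7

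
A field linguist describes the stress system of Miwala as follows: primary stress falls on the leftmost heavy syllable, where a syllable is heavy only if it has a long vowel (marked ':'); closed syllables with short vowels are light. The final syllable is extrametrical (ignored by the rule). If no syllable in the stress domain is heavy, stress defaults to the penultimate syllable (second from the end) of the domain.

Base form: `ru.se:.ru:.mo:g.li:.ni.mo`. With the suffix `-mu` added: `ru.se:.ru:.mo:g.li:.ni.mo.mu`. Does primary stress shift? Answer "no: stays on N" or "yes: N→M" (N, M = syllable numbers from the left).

Base `ru.se:.ru:.mo:g.li:.ni.mo` (7 syllables):
  The final syllable (7, mo) is extrametrical; the stress domain is syllables 1–6.
  Weights: 1 ru L, 2 se: H, 3 ru: H, 4 mo:g H, 5 li: H, 6 ni L.
  Heavy syllables in the domain: 2, 3, 4, 5. The leftmost is syllable 2 (se:).
  → primary stress on syllable 2.
Suffixed `ru.se:.ru:.mo:g.li:.ni.mo.mu` (8 syllables):
  The final syllable (8, mu) is extrametrical; the stress domain is syllables 1–7.
  Weights: 1 ru L, 2 se: H, 3 ru: H, 4 mo:g H, 5 li: H, 6 ni L, 7 mo L.
  Heavy syllables in the domain: 2, 3, 4, 5. The leftmost is syllable 2 (se:).
  → primary stress on syllable 2.

no: stays on 2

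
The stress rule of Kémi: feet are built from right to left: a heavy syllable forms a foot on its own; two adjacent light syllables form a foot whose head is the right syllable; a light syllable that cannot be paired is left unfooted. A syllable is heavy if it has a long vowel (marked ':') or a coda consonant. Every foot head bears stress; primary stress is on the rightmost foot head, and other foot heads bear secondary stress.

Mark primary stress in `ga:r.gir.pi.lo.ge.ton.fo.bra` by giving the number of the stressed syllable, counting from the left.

8

Weights: 1 ga:r H, 2 gir H, 3 pi L, 4 lo L, 5 ge L, 6 ton H, 7 fo L, 8 bra L.
Parse right to left (heavy = foot alone; LL = one foot; stranded L unfooted): (ˈga:r) (ˈgir) pi (lo.ˈge) (ˈton) (fo.ˈbra).
Foot heads: 1, 2, 5, 6, 8.
Primary stress on the rightmost head = syllable 8.
Primary stress: syllable 8 → ga:r.gir.pi.lo.ge.ton.fo.ˈbra.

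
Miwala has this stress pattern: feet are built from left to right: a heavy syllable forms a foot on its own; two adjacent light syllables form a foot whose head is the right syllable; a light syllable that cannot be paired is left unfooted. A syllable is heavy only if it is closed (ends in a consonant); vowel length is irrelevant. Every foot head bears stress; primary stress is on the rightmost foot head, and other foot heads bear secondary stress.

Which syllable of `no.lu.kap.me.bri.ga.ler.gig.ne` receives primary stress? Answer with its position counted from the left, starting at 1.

Weights: 1 no L, 2 lu L, 3 kap H, 4 me L, 5 bri L, 6 ga L, 7 ler H, 8 gig H, 9 ne L.
Parse left to right (heavy = foot alone; LL = one foot; stranded L unfooted): (no.ˈlu) (ˈkap) (me.ˈbri) ga (ˈler) (ˈgig) ne.
Foot heads: 2, 3, 5, 7, 8.
Primary stress on the rightmost head = syllable 8.
Primary stress: syllable 8 → no.lu.kap.me.bri.ga.ler.ˈgig.ne.

8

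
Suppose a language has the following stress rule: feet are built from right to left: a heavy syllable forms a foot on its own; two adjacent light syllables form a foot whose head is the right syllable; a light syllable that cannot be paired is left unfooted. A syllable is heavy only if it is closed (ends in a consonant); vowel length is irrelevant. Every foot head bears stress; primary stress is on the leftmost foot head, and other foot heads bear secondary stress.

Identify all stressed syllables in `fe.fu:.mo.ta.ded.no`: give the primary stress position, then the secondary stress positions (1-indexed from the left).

primary 2, secondary 4, 5

Weights: 1 fe L, 2 fu: L, 3 mo L, 4 ta L, 5 ded H, 6 no L.
Parse right to left (heavy = foot alone; LL = one foot; stranded L unfooted): (fe.ˈfu:) (mo.ˈta) (ˈded) no.
Foot heads: 2, 4, 5.
Primary stress on the leftmost head = syllable 2.
Secondary stress on 4, 5: fe.ˈfu:.mo.ˌta.ˌded.no.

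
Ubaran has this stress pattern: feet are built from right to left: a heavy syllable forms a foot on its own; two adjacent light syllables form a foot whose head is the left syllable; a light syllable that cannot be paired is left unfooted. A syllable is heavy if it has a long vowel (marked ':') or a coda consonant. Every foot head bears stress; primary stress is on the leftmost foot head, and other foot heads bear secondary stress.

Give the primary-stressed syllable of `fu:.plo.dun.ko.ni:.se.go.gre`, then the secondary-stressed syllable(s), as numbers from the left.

Weights: 1 fu: H, 2 plo L, 3 dun H, 4 ko L, 5 ni: H, 6 se L, 7 go L, 8 gre L.
Parse right to left (heavy = foot alone; LL = one foot; stranded L unfooted): (ˈfu:) plo (ˈdun) ko (ˈni:) se (ˈgo.gre).
Foot heads: 1, 3, 5, 7.
Primary stress on the leftmost head = syllable 1.
Secondary stress on 3, 5, 7: ˈfu:.plo.ˌdun.ko.ˌni:.se.ˌgo.gre.

primary 1, secondary 3, 5, 7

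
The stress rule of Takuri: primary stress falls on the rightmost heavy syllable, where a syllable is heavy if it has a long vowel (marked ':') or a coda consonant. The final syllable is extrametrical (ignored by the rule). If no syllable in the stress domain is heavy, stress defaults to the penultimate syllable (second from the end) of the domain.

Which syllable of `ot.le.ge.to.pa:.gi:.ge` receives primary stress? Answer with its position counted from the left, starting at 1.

6

The final syllable (7, ge) is extrametrical; the stress domain is syllables 1–6.
Weights: 1 ot H, 2 le L, 3 ge L, 4 to L, 5 pa: H, 6 gi: H.
Heavy syllables in the domain: 1, 5, 6. The rightmost is syllable 6 (gi:).
Primary stress: syllable 6 → ot.le.ge.to.pa:.ˈgi:.ge.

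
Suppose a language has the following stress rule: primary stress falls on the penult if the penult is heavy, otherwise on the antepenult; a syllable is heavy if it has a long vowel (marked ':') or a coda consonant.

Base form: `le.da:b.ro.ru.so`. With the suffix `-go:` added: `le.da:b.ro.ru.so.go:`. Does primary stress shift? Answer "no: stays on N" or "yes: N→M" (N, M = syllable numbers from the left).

Base `le.da:b.ro.ru.so` (5 syllables):
  Weights: 3 ro L, 4 ru L, 5 so L.
  The penult (syllable 4, ru) is light, so stress falls on the antepenult (syllable 3, ro).
  → primary stress on syllable 3.
Suffixed `le.da:b.ro.ru.so.go:` (6 syllables):
  Weights: 4 ru L, 5 so L, 6 go: H.
  The penult (syllable 5, so) is light, so stress falls on the antepenult (syllable 4, ru).
  → primary stress on syllable 4.

yes: 3→4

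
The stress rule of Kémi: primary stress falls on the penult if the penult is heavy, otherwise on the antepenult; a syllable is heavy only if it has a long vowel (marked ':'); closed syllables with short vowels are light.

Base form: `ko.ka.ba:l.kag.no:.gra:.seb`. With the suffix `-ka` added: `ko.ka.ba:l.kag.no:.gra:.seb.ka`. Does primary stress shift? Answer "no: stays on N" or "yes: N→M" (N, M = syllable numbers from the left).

no: stays on 6

Base `ko.ka.ba:l.kag.no:.gra:.seb` (7 syllables):
  Weights: 5 no: H, 6 gra: H, 7 seb L.
  The penult (syllable 6, gra:) is heavy, so it takes stress.
  → primary stress on syllable 6.
Suffixed `ko.ka.ba:l.kag.no:.gra:.seb.ka` (8 syllables):
  Weights: 6 gra: H, 7 seb L, 8 ka L.
  The penult (syllable 7, seb) is light, so stress falls on the antepenult (syllable 6, gra:).
  → primary stress on syllable 6.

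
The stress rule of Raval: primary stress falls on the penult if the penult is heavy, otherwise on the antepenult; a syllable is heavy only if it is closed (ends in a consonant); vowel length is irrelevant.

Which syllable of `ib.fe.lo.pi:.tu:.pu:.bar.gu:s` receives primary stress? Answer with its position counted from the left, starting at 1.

Weights: 6 pu: L, 7 bar H, 8 gu:s H.
The penult (syllable 7, bar) is heavy, so it takes stress.
Primary stress: syllable 7 → ib.fe.lo.pi:.tu:.pu:.ˈbar.gu:s.

7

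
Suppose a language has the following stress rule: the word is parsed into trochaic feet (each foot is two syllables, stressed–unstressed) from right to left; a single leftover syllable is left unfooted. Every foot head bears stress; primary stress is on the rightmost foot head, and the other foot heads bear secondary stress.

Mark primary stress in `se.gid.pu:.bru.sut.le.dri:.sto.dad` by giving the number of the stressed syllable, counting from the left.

Parse right to left into trochaic (ˈσσ) feet: se (ˈgid.pu:) (ˈbru.sut) (ˈle.dri:) (ˈsto.dad). Syllable 1 is left unfooted.
Foot heads (stressed positions): 2, 4, 6, 8.
End Rule Rightmost: primary stress on the rightmost head = syllable 8.
Primary stress: syllable 8 → se.gid.pu:.bru.sut.le.dri:.ˈsto.dad.

8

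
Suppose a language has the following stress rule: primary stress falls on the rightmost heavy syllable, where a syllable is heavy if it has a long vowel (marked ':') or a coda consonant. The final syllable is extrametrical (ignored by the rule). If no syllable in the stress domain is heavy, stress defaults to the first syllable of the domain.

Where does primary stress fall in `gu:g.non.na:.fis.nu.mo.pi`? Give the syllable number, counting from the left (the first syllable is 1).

The final syllable (7, pi) is extrametrical; the stress domain is syllables 1–6.
Weights: 1 gu:g H, 2 non H, 3 na: H, 4 fis H, 5 nu L, 6 mo L.
Heavy syllables in the domain: 1, 2, 3, 4. The rightmost is syllable 4 (fis).
Primary stress: syllable 4 → gu:g.non.na:.ˈfis.nu.mo.pi.

4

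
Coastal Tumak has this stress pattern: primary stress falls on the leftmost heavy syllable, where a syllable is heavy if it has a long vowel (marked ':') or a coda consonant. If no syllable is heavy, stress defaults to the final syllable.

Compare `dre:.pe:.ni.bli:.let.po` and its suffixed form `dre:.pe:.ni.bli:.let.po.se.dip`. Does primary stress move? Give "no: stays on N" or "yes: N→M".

Base `dre:.pe:.ni.bli:.let.po` (6 syllables):
  Weights: 1 dre: H, 2 pe: H, 3 ni L, 4 bli: H, 5 let H, 6 po L.
  Heavy syllables in the domain: 1, 2, 4, 5. The leftmost is syllable 1 (dre:).
  → primary stress on syllable 1.
Suffixed `dre:.pe:.ni.bli:.let.po.se.dip` (8 syllables):
  Weights: 1 dre: H, 2 pe: H, 3 ni L, 4 bli: H, 5 let H, 6 po L, 7 se L, 8 dip H.
  Heavy syllables in the domain: 1, 2, 4, 5, 8. The leftmost is syllable 1 (dre:).
  → primary stress on syllable 1.

no: stays on 1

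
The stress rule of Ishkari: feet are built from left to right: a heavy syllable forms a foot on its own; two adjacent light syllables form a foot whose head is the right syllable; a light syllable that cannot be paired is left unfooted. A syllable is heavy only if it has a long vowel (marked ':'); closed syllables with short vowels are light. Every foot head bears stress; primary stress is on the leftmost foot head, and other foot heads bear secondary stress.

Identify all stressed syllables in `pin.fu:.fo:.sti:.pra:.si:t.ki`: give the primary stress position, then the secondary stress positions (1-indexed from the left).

primary 2, secondary 3, 4, 5, 6

Weights: 1 pin L, 2 fu: H, 3 fo: H, 4 sti: H, 5 pra: H, 6 si:t H, 7 ki L.
Parse left to right (heavy = foot alone; LL = one foot; stranded L unfooted): pin (ˈfu:) (ˈfo:) (ˈsti:) (ˈpra:) (ˈsi:t) ki.
Foot heads: 2, 3, 4, 5, 6.
Primary stress on the leftmost head = syllable 2.
Secondary stress on 3, 4, 5, 6: pin.ˈfu:.ˌfo:.ˌsti:.ˌpra:.ˌsi:t.ki.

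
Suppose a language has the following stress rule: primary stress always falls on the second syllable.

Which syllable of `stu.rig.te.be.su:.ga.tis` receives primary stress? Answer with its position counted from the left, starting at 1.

The word has 7 syllables; the second syllable is syllable 2 (rig).
Primary stress: syllable 2 → stu.ˈrig.te.be.su:.ga.tis.

2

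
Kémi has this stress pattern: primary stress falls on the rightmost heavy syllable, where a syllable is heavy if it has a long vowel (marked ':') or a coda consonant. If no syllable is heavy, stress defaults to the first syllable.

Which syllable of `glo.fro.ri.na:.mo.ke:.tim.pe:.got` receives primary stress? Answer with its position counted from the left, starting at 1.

Weights: 1 glo L, 2 fro L, 3 ri L, 4 na: H, 5 mo L, 6 ke: H, 7 tim H, 8 pe: H, 9 got H.
Heavy syllables in the domain: 4, 6, 7, 8, 9. The rightmost is syllable 9 (got).
Primary stress: syllable 9 → glo.fro.ri.na:.mo.ke:.tim.pe:.ˈgot.

9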